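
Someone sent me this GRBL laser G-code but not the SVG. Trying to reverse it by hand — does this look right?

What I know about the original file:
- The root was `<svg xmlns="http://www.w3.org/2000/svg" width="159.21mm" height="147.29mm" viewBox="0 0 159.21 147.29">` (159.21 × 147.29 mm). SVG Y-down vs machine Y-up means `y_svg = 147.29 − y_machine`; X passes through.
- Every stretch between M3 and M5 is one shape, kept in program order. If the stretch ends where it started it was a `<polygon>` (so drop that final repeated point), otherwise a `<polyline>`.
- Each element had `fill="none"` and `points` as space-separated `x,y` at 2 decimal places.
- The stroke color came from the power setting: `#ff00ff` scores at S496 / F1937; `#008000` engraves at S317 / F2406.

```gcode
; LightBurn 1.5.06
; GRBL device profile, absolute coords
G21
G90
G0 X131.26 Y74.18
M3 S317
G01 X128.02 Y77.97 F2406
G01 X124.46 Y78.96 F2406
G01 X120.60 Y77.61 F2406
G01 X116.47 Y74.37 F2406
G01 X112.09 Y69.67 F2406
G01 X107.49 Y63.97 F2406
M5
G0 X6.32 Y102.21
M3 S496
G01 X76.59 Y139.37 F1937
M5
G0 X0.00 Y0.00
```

<svg xmlns="http://www.w3.org/2000/svg" width="159.21mm" height="147.29mm" viewBox="0 0 159.21 147.29">
  <polyline points="131.26,73.11 128.02,69.32 124.46,68.33 120.60,69.68 116.47,72.92 112.09,77.62 107.49,83.32" fill="none" stroke="#008000"/>
  <polyline points="6.32,45.08 76.59,7.92" fill="none" stroke="#ff00ff"/>
</svg>

Each laser-on run becomes one SVG element. Flip Y back into SVG space with y_svg = 147.29 − y_machine.

Run 1: the run's S317 means `#008000` (engrave). The run is open, so emit a `<polyline>` with points (Y-flipped): 131.26,73.11 128.02,69.32 124.46,68.33 120.60,69.68 116.47,72.92 112.09,77.62 107.49,83.32.

Run 2: the run's S496 means `#ff00ff` (score). The run is open, so emit a `<polyline>` with points (Y-flipped): 6.32,45.08 76.59,7.92.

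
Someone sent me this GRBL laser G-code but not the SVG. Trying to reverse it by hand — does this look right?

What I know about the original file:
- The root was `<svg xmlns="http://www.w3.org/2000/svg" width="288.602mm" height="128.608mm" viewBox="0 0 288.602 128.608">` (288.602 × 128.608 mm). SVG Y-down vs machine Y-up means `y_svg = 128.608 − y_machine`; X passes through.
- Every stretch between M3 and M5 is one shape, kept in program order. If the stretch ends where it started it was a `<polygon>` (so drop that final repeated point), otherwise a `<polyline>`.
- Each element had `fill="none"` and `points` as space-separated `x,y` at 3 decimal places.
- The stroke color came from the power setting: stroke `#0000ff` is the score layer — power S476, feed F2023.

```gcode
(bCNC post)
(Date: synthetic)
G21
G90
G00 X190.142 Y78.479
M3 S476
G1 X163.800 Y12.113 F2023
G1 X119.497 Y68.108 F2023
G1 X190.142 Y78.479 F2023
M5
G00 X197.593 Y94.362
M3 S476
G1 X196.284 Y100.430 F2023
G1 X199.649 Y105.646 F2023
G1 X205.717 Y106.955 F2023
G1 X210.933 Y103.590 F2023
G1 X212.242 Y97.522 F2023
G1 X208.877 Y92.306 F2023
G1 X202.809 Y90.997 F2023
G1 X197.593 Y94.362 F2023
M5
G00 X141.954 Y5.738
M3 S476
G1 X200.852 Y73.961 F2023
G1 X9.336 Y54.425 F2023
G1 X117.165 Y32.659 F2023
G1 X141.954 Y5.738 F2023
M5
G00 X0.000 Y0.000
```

Each laser-on run becomes one SVG element. Flip Y back into SVG space with y_svg = 128.608 − y_machine. Every run uses S476, so all elements get stroke `#0000ff` (score).

Run 1: The run returns to its start, so emit a `<polygon>` with points (Y-flipped): 190.142,50.129 163.800,116.495 119.497,60.500.

Run 2: The run returns to its start, so emit a `<polygon>` with points (Y-flipped): 197.593,34.246 196.284,28.178 199.649,22.962 205.717,21.653 210.933,25.018 212.242,31.086 208.877,36.302 202.809,37.611.

Run 3: The run returns to its start, so emit a `<polygon>` with points (Y-flipped): 141.954,122.870 200.852,54.647 9.336,74.183 117.165,95.949.

<svg xmlns="http://www.w3.org/2000/svg" width="288.602mm" height="128.608mm" viewBox="0 0 288.602 128.608">
  <polygon points="190.142,50.129 163.800,116.495 119.497,60.500" fill="none" stroke="#0000ff"/>
  <polygon points="197.593,34.246 196.284,28.178 199.649,22.962 205.717,21.653 210.933,25.018 212.242,31.086 208.877,36.302 202.809,37.611" fill="none" stroke="#0000ff"/>
  <polygon points="141.954,122.870 200.852,54.647 9.336,74.183 117.165,95.949" fill="none" stroke="#0000ff"/>
</svg>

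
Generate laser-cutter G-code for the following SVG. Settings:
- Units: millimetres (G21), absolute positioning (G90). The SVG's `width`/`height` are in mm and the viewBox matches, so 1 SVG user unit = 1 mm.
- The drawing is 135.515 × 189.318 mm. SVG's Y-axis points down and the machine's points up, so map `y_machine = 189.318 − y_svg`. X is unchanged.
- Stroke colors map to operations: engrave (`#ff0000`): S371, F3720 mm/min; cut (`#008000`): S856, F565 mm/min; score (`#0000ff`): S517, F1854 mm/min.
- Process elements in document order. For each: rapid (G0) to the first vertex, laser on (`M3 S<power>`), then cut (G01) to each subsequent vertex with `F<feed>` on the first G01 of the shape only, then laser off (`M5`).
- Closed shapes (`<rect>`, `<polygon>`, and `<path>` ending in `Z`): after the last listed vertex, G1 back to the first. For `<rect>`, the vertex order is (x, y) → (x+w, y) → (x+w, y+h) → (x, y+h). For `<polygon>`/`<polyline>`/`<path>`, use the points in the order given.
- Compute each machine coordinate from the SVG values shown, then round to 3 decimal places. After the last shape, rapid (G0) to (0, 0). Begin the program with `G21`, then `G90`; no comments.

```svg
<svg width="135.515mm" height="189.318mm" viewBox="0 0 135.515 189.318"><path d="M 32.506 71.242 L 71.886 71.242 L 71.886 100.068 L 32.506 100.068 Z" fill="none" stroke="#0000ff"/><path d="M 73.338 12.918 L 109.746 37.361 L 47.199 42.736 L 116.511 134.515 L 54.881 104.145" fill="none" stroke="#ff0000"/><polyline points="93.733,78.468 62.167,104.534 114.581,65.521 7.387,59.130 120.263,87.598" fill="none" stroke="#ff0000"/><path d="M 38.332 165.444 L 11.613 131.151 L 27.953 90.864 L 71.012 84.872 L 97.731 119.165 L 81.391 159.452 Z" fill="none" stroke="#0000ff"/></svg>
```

viewBox `0 0 135.515 189.318` with mm width/height → 1 unit = 1 mm. Flip: y_m = 189.318 − y_svg.

**Shape 1** — `<path>` rectangle, stroke `#0000ff` → score (S517, F1854). Machine vertices: (32.506,118.076) → (71.886,118.076) → (71.886,89.250) → (32.506,89.250) → (32.506,118.076). Closed: final G1 returns to the first vertex.

**Shape 2** — `<path>` open polyline, stroke `#ff0000` → engrave (S371, F3720). Machine vertices: (73.338,176.400) → (109.746,151.957) → (47.199,146.582) → (116.511,54.803) → (54.881,85.173). Open path.

**Shape 3** — `<polyline>` open polyline, stroke `#ff0000` → engrave (S371, F3720). Machine vertices: (93.733,110.850) → (62.167,84.784) → (114.581,123.797) → (7.387,130.188) → (120.263,101.720). Open path.

**Shape 4** — `<path>` regular polygon, stroke `#0000ff` → score (S517, F1854). Machine vertices: (38.332,23.874) → (11.613,58.167) → (27.953,98.454) → (71.012,104.446) → (97.731,70.153) → (81.391,29.866) → (38.332,23.874). Closed: final G1 returns to the first vertex.

G21
G90
G0 X32.506 Y118.076
M3 S517
G01 X71.886 Y118.076 F1854
G01 X71.886 Y89.250
G01 X32.506 Y89.250
G01 X32.506 Y118.076
M5
G0 X73.338 Y176.400
M3 S371
G01 X109.746 Y151.957 F3720
G01 X47.199 Y146.582
G01 X116.511 Y54.803
G01 X54.881 Y85.173
M5
G0 X93.733 Y110.850
M3 S371
G01 X62.167 Y84.784 F3720
G01 X114.581 Y123.797
G01 X7.387 Y130.188
G01 X120.263 Y101.720
M5
G0 X38.332 Y23.874
M3 S517
G01 X11.613 Y58.167 F1854
G01 X27.953 Y98.454
G01 X71.012 Y104.446
G01 X97.731 Y70.153
G01 X81.391 Y29.866
G01 X38.332 Y23.874
M5
G0 X0.000 Y0.000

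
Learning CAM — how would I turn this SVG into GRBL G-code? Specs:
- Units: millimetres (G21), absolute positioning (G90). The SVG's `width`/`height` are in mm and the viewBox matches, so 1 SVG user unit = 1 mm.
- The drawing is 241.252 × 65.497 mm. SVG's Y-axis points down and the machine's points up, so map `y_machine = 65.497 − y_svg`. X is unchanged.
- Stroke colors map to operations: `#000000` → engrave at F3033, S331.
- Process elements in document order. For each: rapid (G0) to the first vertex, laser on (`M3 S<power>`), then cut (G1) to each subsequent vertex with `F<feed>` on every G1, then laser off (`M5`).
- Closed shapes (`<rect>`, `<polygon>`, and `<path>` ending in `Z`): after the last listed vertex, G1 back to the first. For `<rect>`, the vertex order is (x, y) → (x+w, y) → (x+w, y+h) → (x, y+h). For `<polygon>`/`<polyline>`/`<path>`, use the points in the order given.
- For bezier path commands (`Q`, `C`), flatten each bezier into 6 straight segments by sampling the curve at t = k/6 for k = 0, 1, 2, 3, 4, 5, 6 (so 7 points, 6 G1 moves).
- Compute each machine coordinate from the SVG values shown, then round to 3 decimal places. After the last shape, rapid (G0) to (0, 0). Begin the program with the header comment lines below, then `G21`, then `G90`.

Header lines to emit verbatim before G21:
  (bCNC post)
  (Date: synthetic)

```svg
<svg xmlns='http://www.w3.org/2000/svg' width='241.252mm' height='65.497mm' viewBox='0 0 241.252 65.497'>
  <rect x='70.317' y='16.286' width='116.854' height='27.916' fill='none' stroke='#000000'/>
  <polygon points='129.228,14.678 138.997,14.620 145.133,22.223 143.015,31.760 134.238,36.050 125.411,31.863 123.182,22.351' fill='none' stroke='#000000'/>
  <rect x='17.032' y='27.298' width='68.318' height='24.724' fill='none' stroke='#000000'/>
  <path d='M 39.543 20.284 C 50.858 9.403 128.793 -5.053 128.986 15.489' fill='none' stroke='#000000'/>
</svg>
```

(bCNC post)
(Date: synthetic)
G21
G90
G0 X70.317 Y49.211
M3 S331
G1 X187.171 Y49.211 F3033
G1 X187.171 Y21.295 F3033
G1 X70.317 Y21.295 F3033
G1 X70.317 Y49.211 F3033
M5
G0 X129.228 Y50.819
M3 S331
G1 X138.997 Y50.877 F3033
G1 X145.133 Y43.274 F3033
G1 X143.015 Y33.737 F3033
G1 X134.238 Y29.447 F3033
G1 X125.411 Y33.634 F3033
G1 X123.182 Y43.146 F3033
G1 X129.228 Y50.819 F3033
M5
G0 X17.032 Y38.199
M3 S331
G1 X85.350 Y38.199 F3033
G1 X85.350 Y13.475 F3033
G1 X17.032 Y13.475 F3033
G1 X17.032 Y38.199 F3033
M5
G0 X39.543 Y45.213
M3 S331
G1 X50.084 Y50.773 F3033
G1 X67.718 Y55.857 F3033
G1 X88.435 Y59.394 F3033
G1 X108.226 Y60.313 F3033
G1 X123.079 Y57.541 F3033
G1 X128.986 Y50.008 F3033
M5
G0 X0.000 Y0.000

1 u = 1 mm; y_m = 65.497 − y.

[1] `<rect>` rectangle, #000000→engrave S331 F3033: (70.317,49.211) → (187.171,49.211) → (187.171,21.295) → (70.317,21.295) → (70.317,49.211) (closed)

[2] `<polygon>` regular polygon, #000000→engrave S331 F3033: (129.228,50.819) → (138.997,50.877) → (145.133,43.274) → (143.015,33.737) → (134.238,29.447) → (125.411,33.634) → (123.182,43.146) → (129.228,50.819) (closed)

[3] `<rect>` rectangle, #000000→engrave S331 F3033: (17.032,38.199) → (85.350,38.199) → (85.350,13.475) → (17.032,13.475) → (17.032,38.199) (closed)

[4] `<path>` cubic bezier, #000000→engrave S331 F3033: (39.543,45.213) → (50.084,50.773) → (67.718,55.857) → (88.435,59.394) → (108.226,60.313) → (123.079,57.541) → (128.986,50.008)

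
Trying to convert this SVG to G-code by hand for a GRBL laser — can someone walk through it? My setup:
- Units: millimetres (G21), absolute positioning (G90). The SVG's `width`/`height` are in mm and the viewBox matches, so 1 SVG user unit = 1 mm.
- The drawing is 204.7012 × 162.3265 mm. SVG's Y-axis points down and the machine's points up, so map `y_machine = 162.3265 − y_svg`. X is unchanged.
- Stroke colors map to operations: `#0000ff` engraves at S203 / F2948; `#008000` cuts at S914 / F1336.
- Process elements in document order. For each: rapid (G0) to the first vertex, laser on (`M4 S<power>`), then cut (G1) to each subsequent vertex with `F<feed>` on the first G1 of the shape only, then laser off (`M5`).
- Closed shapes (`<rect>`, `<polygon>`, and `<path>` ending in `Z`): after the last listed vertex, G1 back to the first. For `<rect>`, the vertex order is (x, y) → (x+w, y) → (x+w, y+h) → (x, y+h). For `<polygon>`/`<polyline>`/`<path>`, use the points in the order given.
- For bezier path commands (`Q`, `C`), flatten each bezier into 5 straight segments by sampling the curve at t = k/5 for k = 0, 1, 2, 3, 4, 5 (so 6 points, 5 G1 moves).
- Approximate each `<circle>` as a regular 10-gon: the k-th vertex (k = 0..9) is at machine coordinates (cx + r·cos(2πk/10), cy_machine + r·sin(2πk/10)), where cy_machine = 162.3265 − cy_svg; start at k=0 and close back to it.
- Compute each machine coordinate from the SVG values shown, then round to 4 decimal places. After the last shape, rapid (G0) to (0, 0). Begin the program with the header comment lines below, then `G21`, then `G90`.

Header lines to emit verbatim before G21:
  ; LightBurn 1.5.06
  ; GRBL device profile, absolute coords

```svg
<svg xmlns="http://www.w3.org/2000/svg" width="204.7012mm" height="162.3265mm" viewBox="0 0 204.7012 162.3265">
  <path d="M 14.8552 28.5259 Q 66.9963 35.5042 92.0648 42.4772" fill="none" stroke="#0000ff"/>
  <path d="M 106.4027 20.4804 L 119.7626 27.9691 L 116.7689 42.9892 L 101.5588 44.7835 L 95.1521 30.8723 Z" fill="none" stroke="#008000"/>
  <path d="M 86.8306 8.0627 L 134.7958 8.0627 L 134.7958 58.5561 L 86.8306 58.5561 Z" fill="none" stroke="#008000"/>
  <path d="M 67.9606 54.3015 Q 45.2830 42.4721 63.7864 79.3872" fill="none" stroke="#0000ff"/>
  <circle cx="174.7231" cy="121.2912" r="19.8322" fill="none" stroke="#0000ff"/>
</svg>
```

; LightBurn 1.5.06
; GRBL device profile, absolute coords
G21
G90
G0 X14.8552 Y133.8006
M4 S203
G1 X34.6287 Y131.0095 F2948
G1 X52.2365 Y128.2188
G1 X67.6784 Y125.4285
G1 X80.9545 Y122.6387
G1 X92.0648 Y119.8493
M5
G0 X106.4027 Y141.8461
M4 S914
G1 X119.7626 Y134.3574 F1336
G1 X116.7689 Y119.3373
G1 X101.5588 Y117.5430
G1 X95.1521 Y131.4542
G1 X106.4027 Y141.8461
M5
G0 X86.8306 Y154.2638
M4 S914
G1 X134.7958 Y154.2638 F1336
G1 X134.7958 Y103.7704
G1 X86.8306 Y103.7704
G1 X86.8306 Y154.2638
M5
G0 X67.9606 Y108.0250
M4 S203
G1 X60.5368 Y110.8070 F2948
G1 X56.4075 Y109.6894
G1 X55.5726 Y104.6723
G1 X58.0323 Y95.7556
G1 X63.7864 Y82.9393
M5
G0 X194.5553 Y41.0353
M4 S203
G1 X190.7677 Y52.6924 F2948
G1 X180.8516 Y59.8968
G1 X168.5946 Y59.8968
G1 X158.6785 Y52.6924
G1 X154.8909 Y41.0353
G1 X158.6785 Y29.3782
G1 X168.5946 Y22.1738
G1 X180.8516 Y22.1738
G1 X190.7677 Y29.3782
G1 X194.5553 Y41.0353
M5
G0 X0.0000 Y0.0000

viewBox `0 0 204.7012 162.3265` with mm width/height → 1 unit = 1 mm. Flip: y_m = 162.3265 − y_svg.

**Shape 1** — `<path>` quadratic bezier, stroke `#0000ff` → engrave (S203, F2948). Control points (SVG): P0=(14.8552,28.5259), P1=(66.9963,35.5042), P2=(92.0648,42.4772); sampled at t=k/5. Machine vertices: (14.8552,133.8006) → (34.6287,131.0095) → (52.2365,128.2188) → (67.6784,125.4285) → (80.9545,122.6387) → (92.0648,119.8493). Open path.

**Shape 2** — `<path>` regular polygon, stroke `#008000` → cut (S914, F1336). Machine vertices: (106.4027,141.8461) → (119.7626,134.3574) → (116.7689,119.3373) → (101.5588,117.5430) → (95.1521,131.4542) → (106.4027,141.8461). Closed: final G1 returns to the first vertex.

**Shape 3** — `<path>` rectangle, stroke `#008000` → cut (S914, F1336). Machine vertices: (86.8306,154.2638) → (134.7958,154.2638) → (134.7958,103.7704) → (86.8306,103.7704) → (86.8306,154.2638). Closed: final G1 returns to the first vertex.

**Shape 4** — `<path>` quadratic bezier, stroke `#0000ff` → engrave (S203, F2948). Control points (SVG): P0=(67.9606,54.3015), P1=(45.2830,42.4721), P2=(63.7864,79.3872); sampled at t=k/5. Machine vertices: (67.9606,108.0250) → (60.5368,110.8070) → (56.4075,109.6894) → (55.5726,104.6723) → (58.0323,95.7556) → (63.7864,82.9393). Open path.

**Shape 5** — `<circle>` circle, stroke `#0000ff` → engrave (S203, F2948). Machine vertices: (194.5553,41.0353) → (190.7677,52.6924) → (180.8516,59.8968) → (168.5946,59.8968) → (158.6785,52.6924) → (154.8909,41.0353) → (158.6785,29.3782) → (168.5946,22.1738) → (180.8516,22.1738) → (190.7677,29.3782) → (194.5553,41.0353). Closed: final G1 returns to the first vertex.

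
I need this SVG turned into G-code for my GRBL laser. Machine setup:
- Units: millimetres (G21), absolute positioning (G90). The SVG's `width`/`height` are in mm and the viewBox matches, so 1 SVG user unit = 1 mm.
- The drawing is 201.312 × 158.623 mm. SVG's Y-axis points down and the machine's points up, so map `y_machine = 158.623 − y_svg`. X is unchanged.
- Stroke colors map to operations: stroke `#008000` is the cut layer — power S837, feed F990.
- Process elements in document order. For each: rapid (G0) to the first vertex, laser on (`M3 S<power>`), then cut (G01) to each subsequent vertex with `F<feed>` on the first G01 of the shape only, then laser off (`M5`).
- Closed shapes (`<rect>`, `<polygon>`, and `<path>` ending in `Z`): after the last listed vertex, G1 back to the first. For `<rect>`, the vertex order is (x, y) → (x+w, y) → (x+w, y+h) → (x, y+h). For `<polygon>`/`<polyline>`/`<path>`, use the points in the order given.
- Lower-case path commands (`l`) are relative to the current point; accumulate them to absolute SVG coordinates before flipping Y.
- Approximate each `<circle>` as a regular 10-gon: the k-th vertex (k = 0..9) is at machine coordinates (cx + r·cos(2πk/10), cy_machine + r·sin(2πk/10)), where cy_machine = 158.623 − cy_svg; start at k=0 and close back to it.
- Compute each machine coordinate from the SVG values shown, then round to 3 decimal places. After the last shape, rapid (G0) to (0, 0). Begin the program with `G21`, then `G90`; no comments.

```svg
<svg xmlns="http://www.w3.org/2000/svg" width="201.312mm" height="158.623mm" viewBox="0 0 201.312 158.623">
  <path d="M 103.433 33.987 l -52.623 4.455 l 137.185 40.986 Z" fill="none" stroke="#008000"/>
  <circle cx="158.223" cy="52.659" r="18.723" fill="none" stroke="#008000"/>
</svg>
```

G21
G90
G0 X103.433 Y124.636
M3 S837
G01 X50.810 Y120.181 F990
G01 X187.995 Y79.195
G01 X103.433 Y124.636
M5
G0 X176.946 Y105.964
M3 S837
G01 X173.370 Y116.969 F990
G01 X164.009 Y123.771
G01 X152.437 Y123.771
G01 X143.076 Y116.969
G01 X139.500 Y105.964
G01 X143.076 Y94.959
G01 X152.437 Y88.157
G01 X164.009 Y88.157
G01 X173.370 Y94.959
G01 X176.946 Y105.964
M5
G0 X0.000 Y0.000

Since the viewBox matches the mm dimensions, user units are millimetres directly. The only transform is the Y-flip y_m = 158.623 − y_svg.

Shape 1 is a closed polygon drawn with `<path>`. Its stroke #008000 means cut at S837, F990. After flipping Y the toolpath is (103.433,124.636) → (50.810,120.181) → (187.995,79.195) → (103.433,124.636), returning to the start.

Shape 2 is a circle drawn with `<circle>`. Its stroke #008000 means cut at S837, F990. After flipping Y the toolpath is (176.946,105.964) → (173.370,116.969) → (164.009,123.771) → (152.437,123.771) → (143.076,116.969) → (139.500,105.964) → (143.076,94.959) → (152.437,88.157) → (164.009,88.157) → (173.370,94.959) → (176.946,105.964), returning to the start.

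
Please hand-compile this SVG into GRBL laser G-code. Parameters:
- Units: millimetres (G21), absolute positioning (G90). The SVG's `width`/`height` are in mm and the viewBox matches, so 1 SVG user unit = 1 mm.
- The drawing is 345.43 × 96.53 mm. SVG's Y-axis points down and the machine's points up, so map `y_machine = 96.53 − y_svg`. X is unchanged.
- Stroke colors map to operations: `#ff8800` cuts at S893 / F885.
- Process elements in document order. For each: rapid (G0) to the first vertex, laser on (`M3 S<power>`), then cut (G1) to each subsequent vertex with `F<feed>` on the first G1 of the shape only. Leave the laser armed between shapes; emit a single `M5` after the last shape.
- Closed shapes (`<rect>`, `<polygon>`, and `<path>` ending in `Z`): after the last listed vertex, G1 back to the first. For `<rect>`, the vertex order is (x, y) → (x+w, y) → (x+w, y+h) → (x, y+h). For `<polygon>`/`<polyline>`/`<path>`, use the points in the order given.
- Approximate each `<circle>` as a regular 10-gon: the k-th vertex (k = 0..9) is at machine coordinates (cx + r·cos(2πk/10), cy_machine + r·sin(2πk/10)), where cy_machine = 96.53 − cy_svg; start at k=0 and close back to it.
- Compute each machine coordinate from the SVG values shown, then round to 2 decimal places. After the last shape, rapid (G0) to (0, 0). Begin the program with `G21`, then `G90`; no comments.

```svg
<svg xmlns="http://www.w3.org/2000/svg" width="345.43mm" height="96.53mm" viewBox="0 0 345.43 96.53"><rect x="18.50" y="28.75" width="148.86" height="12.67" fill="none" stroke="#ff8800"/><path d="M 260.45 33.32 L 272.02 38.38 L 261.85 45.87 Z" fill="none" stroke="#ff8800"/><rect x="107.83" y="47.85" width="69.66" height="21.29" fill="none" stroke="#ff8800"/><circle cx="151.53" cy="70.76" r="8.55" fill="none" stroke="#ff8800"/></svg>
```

viewBox `0 0 345.43 96.53` with mm width/height → 1 unit = 1 mm. Flip: y_m = 96.53 − y_svg.

**Shape 1** — `<rect>` rectangle, stroke `#ff8800` → cut (S893, F885). Machine vertices: (18.50,67.78) → (167.36,67.78) → (167.36,55.11) → (18.50,55.11) → (18.50,67.78). Closed: final G1 returns to the first vertex.

**Shape 2** — `<path>` regular polygon, stroke `#ff8800` → cut (S893, F885). Machine vertices: (260.45,63.21) → (272.02,58.15) → (261.85,50.66) → (260.45,63.21). Closed: final G1 returns to the first vertex.

**Shape 3** — `<rect>` rectangle, stroke `#ff8800` → cut (S893, F885). Machine vertices: (107.83,48.68) → (177.49,48.68) → (177.49,27.39) → (107.83,27.39) → (107.83,48.68). Closed: final G1 returns to the first vertex.

**Shape 4** — `<circle>` circle, stroke `#ff8800` → cut (S893, F885). Machine vertices: (160.08,25.77) → (158.45,30.80) → (154.17,33.90) → (148.89,33.90) → (144.61,30.80) → (142.98,25.77) → (144.61,20.74) → (148.89,17.64) → (154.17,17.64) → (158.45,20.74) → (160.08,25.77). Closed: final G1 returns to the first vertex.

G21
G90
G0 X18.50 Y67.78
M3 S893
G1 X167.36 Y67.78 F885
G1 X167.36 Y55.11
G1 X18.50 Y55.11
G1 X18.50 Y67.78
G0 X260.45 Y63.21
M3 S893
G1 X272.02 Y58.15 F885
G1 X261.85 Y50.66
G1 X260.45 Y63.21
G0 X107.83 Y48.68
M3 S893
G1 X177.49 Y48.68 F885
G1 X177.49 Y27.39
G1 X107.83 Y27.39
G1 X107.83 Y48.68
G0 X160.08 Y25.77
M3 S893
G1 X158.45 Y30.80 F885
G1 X154.17 Y33.90
G1 X148.89 Y33.90
G1 X144.61 Y30.80
G1 X142.98 Y25.77
G1 X144.61 Y20.74
G1 X148.89 Y17.64
G1 X154.17 Y17.64
G1 X158.45 Y20.74
G1 X160.08 Y25.77
M5
G0 X0.00 Y0.00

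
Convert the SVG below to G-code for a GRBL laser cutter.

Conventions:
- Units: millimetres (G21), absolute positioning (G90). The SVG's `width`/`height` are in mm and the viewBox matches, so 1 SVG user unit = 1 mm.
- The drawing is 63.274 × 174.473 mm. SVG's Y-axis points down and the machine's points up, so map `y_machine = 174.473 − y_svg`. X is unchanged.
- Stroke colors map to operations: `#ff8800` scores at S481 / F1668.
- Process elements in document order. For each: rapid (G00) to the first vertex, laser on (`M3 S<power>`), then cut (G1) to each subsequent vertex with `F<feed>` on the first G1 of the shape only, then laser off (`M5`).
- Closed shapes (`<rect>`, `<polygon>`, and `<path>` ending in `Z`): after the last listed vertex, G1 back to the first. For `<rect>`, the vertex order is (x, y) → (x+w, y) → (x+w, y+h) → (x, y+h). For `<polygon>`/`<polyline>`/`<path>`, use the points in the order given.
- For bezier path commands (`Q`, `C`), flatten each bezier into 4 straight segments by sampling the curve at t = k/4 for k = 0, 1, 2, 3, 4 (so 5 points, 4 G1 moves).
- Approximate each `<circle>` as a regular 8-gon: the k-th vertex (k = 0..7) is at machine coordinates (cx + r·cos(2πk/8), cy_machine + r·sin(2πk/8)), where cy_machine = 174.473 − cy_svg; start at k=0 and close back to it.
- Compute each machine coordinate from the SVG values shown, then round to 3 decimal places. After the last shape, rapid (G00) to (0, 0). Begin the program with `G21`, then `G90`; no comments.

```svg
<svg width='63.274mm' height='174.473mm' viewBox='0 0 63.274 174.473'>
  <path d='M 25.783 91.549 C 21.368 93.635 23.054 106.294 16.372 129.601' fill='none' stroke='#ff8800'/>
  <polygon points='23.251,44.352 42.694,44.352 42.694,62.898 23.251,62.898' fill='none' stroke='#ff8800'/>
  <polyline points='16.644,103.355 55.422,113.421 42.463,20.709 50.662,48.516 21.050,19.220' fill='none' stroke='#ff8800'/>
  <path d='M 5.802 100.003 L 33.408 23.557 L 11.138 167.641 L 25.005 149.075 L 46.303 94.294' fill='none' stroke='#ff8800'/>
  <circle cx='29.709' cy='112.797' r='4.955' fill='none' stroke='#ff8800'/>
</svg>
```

G21
G90
G00 X25.783 Y82.924
M3 S481
G1 X23.390 Y79.376 F1668
G1 X21.928 Y71.856
G1 X20.041 Y60.357
G1 X16.372 Y44.872
M5
G00 X23.251 Y130.121
M3 S481
G1 X42.694 Y130.121 F1668
G1 X42.694 Y111.575
G1 X23.251 Y111.575
G1 X23.251 Y130.121
M5
G00 X16.644 Y71.118
M3 S481
G1 X55.422 Y61.052 F1668
G1 X42.463 Y153.764
G1 X50.662 Y125.957
G1 X21.050 Y155.253
M5
G00 X5.802 Y74.470
M3 S481
G1 X33.408 Y150.916 F1668
G1 X11.138 Y6.832
G1 X25.005 Y25.398
G1 X46.303 Y80.179
M5
G00 X34.664 Y61.676
M3 S481
G1 X33.213 Y65.180 F1668
G1 X29.709 Y66.631
G1 X26.205 Y65.180
G1 X24.754 Y61.676
G1 X26.205 Y58.172
G1 X29.709 Y56.721
G1 X33.213 Y58.172
G1 X34.664 Y61.676
M5
G00 X0.000 Y0.000

Since the viewBox matches the mm dimensions, user units are millimetres directly. The only transform is the Y-flip y_m = 174.473 − y_svg.

Shape 1 is a cubic bezier drawn with `<path>`. Its stroke #ff8800 means score at S481, F1668. After flipping Y the toolpath is (25.783,82.924) → (23.390,79.376) → (21.928,71.856) → (20.041,60.357) → (16.372,44.872).

Shape 2 is a rectangle drawn with `<polygon>`. Its stroke #ff8800 means score at S481, F1668. After flipping Y the toolpath is (23.251,130.121) → (42.694,130.121) → (42.694,111.575) → (23.251,111.575) → (23.251,130.121), returning to the start.

Shape 3 is a open polyline drawn with `<polyline>`. Its stroke #ff8800 means score at S481, F1668. After flipping Y the toolpath is (16.644,71.118) → (55.422,61.052) → (42.463,153.764) → (50.662,125.957) → (21.050,155.253).

Shape 4 is a open polyline drawn with `<path>`. Its stroke #ff8800 means score at S481, F1668. After flipping Y the toolpath is (5.802,74.470) → (33.408,150.916) → (11.138,6.832) → (25.005,25.398) → (46.303,80.179).

Shape 5 is a circle drawn with `<circle>`. Its stroke #ff8800 means score at S481, F1668. After flipping Y the toolpath is (34.664,61.676) → (33.213,65.180) → (29.709,66.631) → (26.205,65.180) → (24.754,61.676) → (26.205,58.172) → (29.709,56.721) → (33.213,58.172) → (34.664,61.676), returning to the start.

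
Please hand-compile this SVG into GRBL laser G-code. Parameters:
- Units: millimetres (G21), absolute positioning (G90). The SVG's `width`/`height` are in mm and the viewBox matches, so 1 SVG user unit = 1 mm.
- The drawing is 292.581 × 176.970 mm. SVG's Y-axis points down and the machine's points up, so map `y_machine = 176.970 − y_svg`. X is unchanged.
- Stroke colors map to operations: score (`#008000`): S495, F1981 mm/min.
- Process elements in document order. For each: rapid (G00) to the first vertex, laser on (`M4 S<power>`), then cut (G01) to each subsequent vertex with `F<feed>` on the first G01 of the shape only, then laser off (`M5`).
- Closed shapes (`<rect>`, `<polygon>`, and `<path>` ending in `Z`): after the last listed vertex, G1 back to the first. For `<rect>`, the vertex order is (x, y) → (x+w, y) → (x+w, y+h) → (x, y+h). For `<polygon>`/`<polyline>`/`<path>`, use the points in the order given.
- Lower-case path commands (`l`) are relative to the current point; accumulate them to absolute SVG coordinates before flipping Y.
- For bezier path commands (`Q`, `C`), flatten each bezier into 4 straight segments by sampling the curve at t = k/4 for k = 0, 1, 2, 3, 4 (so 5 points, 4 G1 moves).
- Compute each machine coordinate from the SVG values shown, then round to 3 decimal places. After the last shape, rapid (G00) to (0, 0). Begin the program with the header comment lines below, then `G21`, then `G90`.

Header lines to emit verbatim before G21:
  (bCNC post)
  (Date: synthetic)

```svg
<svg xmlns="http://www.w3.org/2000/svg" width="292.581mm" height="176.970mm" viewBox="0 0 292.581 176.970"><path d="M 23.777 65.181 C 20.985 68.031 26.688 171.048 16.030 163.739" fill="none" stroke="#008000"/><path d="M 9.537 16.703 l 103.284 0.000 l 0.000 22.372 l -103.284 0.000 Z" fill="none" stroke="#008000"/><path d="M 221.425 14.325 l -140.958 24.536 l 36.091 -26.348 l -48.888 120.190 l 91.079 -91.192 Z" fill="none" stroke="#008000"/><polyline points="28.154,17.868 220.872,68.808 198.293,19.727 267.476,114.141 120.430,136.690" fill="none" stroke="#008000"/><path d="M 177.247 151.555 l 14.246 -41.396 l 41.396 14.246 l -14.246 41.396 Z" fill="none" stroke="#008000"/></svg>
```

(bCNC post)
(Date: synthetic)
G21
G90
G00 X23.777 Y111.789
M4 S495
G01 X22.887 Y94.159 F1981
G01 X22.853 Y58.700
G01 X21.344 Y25.146
G01 X16.030 Y13.231
M5
G00 X9.537 Y160.267
M4 S495
G01 X112.821 Y160.267 F1981
G01 X112.821 Y137.895
G01 X9.537 Y137.895
G01 X9.537 Y160.267
M5
G00 X221.425 Y162.645
M4 S495
G01 X80.467 Y138.109 F1981
G01 X116.558 Y164.457
G01 X67.670 Y44.267
G01 X158.749 Y135.459
G01 X221.425 Y162.645
M5
G00 X28.154 Y159.102
M4 S495
G01 X220.872 Y108.162 F1981
G01 X198.293 Y157.243
G01 X267.476 Y62.829
G01 X120.430 Y40.280
M5
G00 X177.247 Y25.415
M4 S495
G01 X191.493 Y66.811 F1981
G01 X232.889 Y52.565
G01 X218.643 Y11.169
G01 X177.247 Y25.415
M5
G00 X0.000 Y0.000

1 u = 1 mm; y_m = 176.970 − y.

[1] `<path>` cubic bezier, #008000→score S495 F1981: (23.777,111.789) → (22.887,94.159) → (22.853,58.700) → (21.344,25.146) → (16.030,13.231)

[2] `<path>` rectangle, #008000→score S495 F1981: (9.537,160.267) → (112.821,160.267) → (112.821,137.895) → (9.537,137.895) → (9.537,160.267) (closed)

[3] `<path>` closed polygon, #008000→score S495 F1981: (221.425,162.645) → (80.467,138.109) → (116.558,164.457) → (67.670,44.267) → (158.749,135.459) → (221.425,162.645) (closed)

[4] `<polyline>` open polyline, #008000→score S495 F1981: (28.154,159.102) → (220.872,108.162) → (198.293,157.243) → (267.476,62.829) → (120.430,40.280)

[5] `<path>` regular polygon, #008000→score S495 F1981: (177.247,25.415) → (191.493,66.811) → (232.889,52.565) → (218.643,11.169) → (177.247,25.415) (closed)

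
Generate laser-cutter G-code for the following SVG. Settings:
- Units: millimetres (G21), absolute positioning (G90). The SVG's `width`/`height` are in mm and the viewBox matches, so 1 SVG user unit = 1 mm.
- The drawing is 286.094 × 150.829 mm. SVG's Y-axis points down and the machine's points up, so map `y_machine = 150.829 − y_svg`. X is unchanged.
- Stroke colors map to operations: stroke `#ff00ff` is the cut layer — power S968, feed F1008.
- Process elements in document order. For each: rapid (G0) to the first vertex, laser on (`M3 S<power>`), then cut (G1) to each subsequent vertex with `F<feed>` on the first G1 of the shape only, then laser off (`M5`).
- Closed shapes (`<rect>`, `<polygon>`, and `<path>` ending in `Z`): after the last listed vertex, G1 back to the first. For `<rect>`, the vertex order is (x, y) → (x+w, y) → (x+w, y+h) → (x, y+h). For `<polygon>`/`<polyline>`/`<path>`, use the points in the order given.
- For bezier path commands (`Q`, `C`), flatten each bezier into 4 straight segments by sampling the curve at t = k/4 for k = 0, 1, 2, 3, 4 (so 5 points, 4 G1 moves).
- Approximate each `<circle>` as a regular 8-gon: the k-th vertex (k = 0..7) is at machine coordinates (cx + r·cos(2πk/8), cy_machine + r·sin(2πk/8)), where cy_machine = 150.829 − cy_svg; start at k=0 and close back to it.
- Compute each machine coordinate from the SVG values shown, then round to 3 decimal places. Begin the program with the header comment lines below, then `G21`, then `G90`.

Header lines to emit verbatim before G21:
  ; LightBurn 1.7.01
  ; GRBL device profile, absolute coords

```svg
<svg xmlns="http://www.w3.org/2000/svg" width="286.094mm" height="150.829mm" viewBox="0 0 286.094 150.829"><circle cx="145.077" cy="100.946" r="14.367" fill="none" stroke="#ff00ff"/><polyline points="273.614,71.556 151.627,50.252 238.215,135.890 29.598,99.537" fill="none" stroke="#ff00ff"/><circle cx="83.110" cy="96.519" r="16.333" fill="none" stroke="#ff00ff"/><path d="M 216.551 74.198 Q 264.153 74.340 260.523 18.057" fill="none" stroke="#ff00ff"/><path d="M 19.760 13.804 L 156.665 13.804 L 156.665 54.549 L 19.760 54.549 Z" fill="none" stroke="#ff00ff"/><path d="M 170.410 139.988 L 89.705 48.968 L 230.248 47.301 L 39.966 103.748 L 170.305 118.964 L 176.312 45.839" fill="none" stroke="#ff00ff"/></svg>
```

1 u = 1 mm; y_m = 150.829 − y.

[1] `<circle>` circle, #ff00ff→cut S968 F1008: (159.444,49.883) → (155.236,60.042) → (145.077,64.250) → (134.918,60.042) → (130.710,49.883) → (134.918,39.724) → (145.077,35.516) → (155.236,39.724) → (159.444,49.883) (closed)

[2] `<polyline>` open polyline, #ff00ff→cut S968 F1008: (273.614,79.273) → (151.627,100.577) → (238.215,14.939) → (29.598,51.292)

[3] `<circle>` circle, #ff00ff→cut S968 F1008: (99.443,54.310) → (94.659,65.859) → (83.110,70.643) → (71.561,65.859) → (66.777,54.310) → (71.561,42.761) → (83.110,37.977) → (94.659,42.761) → (99.443,54.310) (closed)

[4] `<path>` quadratic bezier, #ff00ff→cut S968 F1008: (216.551,76.631) → (237.150,80.087) → (251.345,90.595) → (259.136,108.157) → (260.523,132.772)

[5] `<path>` rectangle, #ff00ff→cut S968 F1008: (19.760,137.025) → (156.665,137.025) → (156.665,96.280) → (19.760,96.280) → (19.760,137.025) (closed)

[6] `<path>` open polyline, #ff00ff→cut S968 F1008: (170.410,10.841) → (89.705,101.861) → (230.248,103.528) → (39.966,47.081) → (170.305,31.865) → (176.312,104.990)

; LightBurn 1.7.01
; GRBL device profile, absolute coords
G21
G90
G0 X159.444 Y49.883
M3 S968
G1 X155.236 Y60.042 F1008
G1 X145.077 Y64.250
G1 X134.918 Y60.042
G1 X130.710 Y49.883
G1 X134.918 Y39.724
G1 X145.077 Y35.516
G1 X155.236 Y39.724
G1 X159.444 Y49.883
M5
G0 X273.614 Y79.273
M3 S968
G1 X151.627 Y100.577 F1008
G1 X238.215 Y14.939
G1 X29.598 Y51.292
M5
G0 X99.443 Y54.310
M3 S968
G1 X94.659 Y65.859 F1008
G1 X83.110 Y70.643
G1 X71.561 Y65.859
G1 X66.777 Y54.310
G1 X71.561 Y42.761
G1 X83.110 Y37.977
G1 X94.659 Y42.761
G1 X99.443 Y54.310
M5
G0 X216.551 Y76.631
M3 S968
G1 X237.150 Y80.087 F1008
G1 X251.345 Y90.595
G1 X259.136 Y108.157
G1 X260.523 Y132.772
M5
G0 X19.760 Y137.025
M3 S968
G1 X156.665 Y137.025 F1008
G1 X156.665 Y96.280
G1 X19.760 Y96.280
G1 X19.760 Y137.025
M5
G0 X170.410 Y10.841
M3 S968
G1 X89.705 Y101.861 F1008
G1 X230.248 Y103.528
G1 X39.966 Y47.081
G1 X170.305 Y31.865
G1 X176.312 Y104.990
M5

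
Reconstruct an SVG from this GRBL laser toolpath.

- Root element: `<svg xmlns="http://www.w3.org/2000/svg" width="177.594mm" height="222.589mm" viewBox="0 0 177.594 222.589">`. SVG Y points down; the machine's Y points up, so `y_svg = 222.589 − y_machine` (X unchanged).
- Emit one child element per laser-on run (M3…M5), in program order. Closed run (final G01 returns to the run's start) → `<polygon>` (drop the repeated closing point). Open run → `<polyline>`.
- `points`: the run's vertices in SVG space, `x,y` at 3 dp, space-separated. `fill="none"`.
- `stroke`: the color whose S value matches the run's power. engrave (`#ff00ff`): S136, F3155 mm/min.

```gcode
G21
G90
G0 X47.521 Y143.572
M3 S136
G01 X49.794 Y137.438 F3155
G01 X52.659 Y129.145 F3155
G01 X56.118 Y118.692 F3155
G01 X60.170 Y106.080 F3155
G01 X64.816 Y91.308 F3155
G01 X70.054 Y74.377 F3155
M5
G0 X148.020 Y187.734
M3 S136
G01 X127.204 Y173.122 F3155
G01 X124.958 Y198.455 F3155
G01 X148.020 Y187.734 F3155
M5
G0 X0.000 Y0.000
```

<svg xmlns="http://www.w3.org/2000/svg" width="177.594mm" height="222.589mm" viewBox="0 0 177.594 222.589">
  <polyline points="47.521,79.017 49.794,85.151 52.659,93.444 56.118,103.897 60.170,116.509 64.816,131.281 70.054,148.212" fill="none" stroke="#ff00ff"/>
  <polygon points="148.020,34.855 127.204,49.467 124.958,24.134" fill="none" stroke="#ff00ff"/>
</svg>

Each laser-on run becomes one SVG element. Flip Y back into SVG space with y_svg = 222.589 − y_machine. Every run uses S136, so all elements get stroke `#ff00ff` (engrave).

Run 1: The run is open, so emit a `<polyline>` with points (Y-flipped): 47.521,79.017 49.794,85.151 52.659,93.444 56.118,103.897 60.170,116.509 64.816,131.281 70.054,148.212.

Run 2: The run returns to its start, so emit a `<polygon>` with points (Y-flipped): 148.020,34.855 127.204,49.467 124.958,24.134.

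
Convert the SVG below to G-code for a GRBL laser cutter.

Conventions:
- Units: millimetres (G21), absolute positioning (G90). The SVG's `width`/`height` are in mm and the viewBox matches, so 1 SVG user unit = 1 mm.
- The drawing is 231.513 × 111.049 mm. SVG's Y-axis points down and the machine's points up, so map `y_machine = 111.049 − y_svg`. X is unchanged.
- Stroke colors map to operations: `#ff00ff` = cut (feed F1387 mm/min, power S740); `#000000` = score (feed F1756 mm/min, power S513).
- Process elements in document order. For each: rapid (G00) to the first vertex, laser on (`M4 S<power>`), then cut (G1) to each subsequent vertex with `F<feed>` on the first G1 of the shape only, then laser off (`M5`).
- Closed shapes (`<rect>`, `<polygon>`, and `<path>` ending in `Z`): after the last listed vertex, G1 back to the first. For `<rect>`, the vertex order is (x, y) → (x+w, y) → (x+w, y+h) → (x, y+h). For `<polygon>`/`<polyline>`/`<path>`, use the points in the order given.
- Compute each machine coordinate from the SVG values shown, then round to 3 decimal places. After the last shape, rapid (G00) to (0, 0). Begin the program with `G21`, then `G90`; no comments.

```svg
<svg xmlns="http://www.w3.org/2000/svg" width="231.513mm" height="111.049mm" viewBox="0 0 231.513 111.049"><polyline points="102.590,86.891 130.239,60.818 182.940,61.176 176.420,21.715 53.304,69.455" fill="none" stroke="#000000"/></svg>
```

G21
G90
G00 X102.590 Y24.158
M4 S513
G1 X130.239 Y50.231 F1756
G1 X182.940 Y49.873
G1 X176.420 Y89.334
G1 X53.304 Y41.594
M5
G00 X0.000 Y0.000

Since the viewBox matches the mm dimensions, user units are millimetres directly. The only transform is the Y-flip y_m = 111.049 − y_svg.

Shape 1 is a open polyline drawn with `<polyline>`. Its stroke #000000 means score at S513, F1756. After flipping Y the toolpath is (102.590,24.158) → (130.239,50.231) → (182.940,49.873) → (176.420,89.334) → (53.304,41.594).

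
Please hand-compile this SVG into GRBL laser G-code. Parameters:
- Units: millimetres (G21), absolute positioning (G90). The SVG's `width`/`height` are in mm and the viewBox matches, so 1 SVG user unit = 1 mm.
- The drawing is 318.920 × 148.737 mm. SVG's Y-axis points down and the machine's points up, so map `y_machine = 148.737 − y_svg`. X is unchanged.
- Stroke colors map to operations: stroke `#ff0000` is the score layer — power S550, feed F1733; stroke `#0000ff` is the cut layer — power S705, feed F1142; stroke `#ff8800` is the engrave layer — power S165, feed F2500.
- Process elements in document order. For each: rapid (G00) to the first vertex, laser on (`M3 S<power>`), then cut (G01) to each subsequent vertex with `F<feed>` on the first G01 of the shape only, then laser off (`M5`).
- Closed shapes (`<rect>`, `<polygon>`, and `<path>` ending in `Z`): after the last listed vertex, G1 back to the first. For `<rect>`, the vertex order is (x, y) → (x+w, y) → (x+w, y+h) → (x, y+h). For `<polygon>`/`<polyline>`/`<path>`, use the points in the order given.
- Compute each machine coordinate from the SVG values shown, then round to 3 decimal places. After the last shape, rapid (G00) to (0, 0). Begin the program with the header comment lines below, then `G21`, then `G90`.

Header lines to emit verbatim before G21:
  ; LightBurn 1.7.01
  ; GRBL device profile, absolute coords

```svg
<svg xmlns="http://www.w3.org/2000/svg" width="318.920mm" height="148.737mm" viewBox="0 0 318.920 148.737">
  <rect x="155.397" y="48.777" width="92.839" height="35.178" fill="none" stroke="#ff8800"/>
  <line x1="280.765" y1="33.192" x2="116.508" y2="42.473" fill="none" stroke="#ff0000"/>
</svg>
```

1 u = 1 mm; y_m = 148.737 − y.

[1] `<rect>` rectangle, #ff8800→engrave S165 F2500: (155.397,99.960) → (248.236,99.960) → (248.236,64.782) → (155.397,64.782) → (155.397,99.960) (closed)

[2] `<line>` line segment, #ff0000→score S550 F1733: (280.765,115.545) → (116.508,106.264)

; LightBurn 1.7.01
; GRBL device profile, absolute coords
G21
G90
G00 X155.397 Y99.960
M3 S165
G01 X248.236 Y99.960 F2500
G01 X248.236 Y64.782
G01 X155.397 Y64.782
G01 X155.397 Y99.960
M5
G00 X280.765 Y115.545
M3 S550
G01 X116.508 Y106.264 F1733
M5
G00 X0.000 Y0.000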